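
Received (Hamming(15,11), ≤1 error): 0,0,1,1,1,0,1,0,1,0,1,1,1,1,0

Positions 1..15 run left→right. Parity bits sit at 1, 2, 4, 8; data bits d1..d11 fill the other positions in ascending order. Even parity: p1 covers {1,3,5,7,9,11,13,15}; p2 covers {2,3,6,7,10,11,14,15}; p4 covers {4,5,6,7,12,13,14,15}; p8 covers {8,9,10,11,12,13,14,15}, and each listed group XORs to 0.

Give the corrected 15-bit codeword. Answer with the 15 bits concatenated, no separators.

001110111011110

s1 (pos 1,3,5,7,9,11,13,15): 0⊕1⊕1⊕1⊕1⊕1⊕1⊕0 = 0
s2 (pos 2,3,6,7,10,11,14,15): 0⊕1⊕0⊕1⊕0⊕1⊕1⊕0 = 0
s4 (pos 4,5,6,7,12,13,14,15): 1⊕1⊕0⊕1⊕1⊕1⊕1⊕0 = 0
s8 (pos 8,9,10,11,12,13,14,15): 0⊕1⊕0⊕1⊕1⊕1⊕1⊕0 = 1
Syndrome s8…s1 = 1000 → error at position 8.
Flip position 8: 001110101011110 → 001110111011110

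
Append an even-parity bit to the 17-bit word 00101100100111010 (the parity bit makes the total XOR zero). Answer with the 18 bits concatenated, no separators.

001011001001110100

XOR of the 17 data bits: 0⊕0⊕1⊕0⊕1⊕1⊕0⊕0⊕1⊕0⊕0⊕1⊕1⊕1⊕0⊕1⊕0 = 0
Parity bit = 0 (so all 18 bits XOR to 0).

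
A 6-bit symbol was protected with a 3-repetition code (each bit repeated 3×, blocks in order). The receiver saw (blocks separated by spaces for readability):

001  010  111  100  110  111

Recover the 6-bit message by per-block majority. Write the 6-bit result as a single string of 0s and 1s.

001011

Block 1 (001): 1 one → 0
Block 2 (010): 1 one → 0
Block 3 (111): 3 ones → 1
Block 4 (100): 1 one → 0
Block 5 (110): 2 ones → 1
Block 6 (111): 3 ones → 1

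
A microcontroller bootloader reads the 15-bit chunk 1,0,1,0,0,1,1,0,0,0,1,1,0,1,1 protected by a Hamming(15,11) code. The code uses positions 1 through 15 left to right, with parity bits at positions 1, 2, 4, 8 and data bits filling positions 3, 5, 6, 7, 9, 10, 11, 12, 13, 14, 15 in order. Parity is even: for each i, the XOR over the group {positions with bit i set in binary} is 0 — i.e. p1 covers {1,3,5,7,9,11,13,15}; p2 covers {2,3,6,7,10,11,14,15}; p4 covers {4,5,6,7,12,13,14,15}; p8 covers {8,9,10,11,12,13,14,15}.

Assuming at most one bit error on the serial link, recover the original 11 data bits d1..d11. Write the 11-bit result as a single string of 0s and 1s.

s1 (pos 1,3,5,7,9,11,13,15): 1⊕1⊕0⊕1⊕0⊕1⊕0⊕1 = 1
s2 (pos 2,3,6,7,10,11,14,15): 0⊕1⊕1⊕1⊕0⊕1⊕1⊕1 = 0
s4 (pos 4,5,6,7,12,13,14,15): 0⊕0⊕1⊕1⊕1⊕0⊕1⊕1 = 1
s8 (pos 8,9,10,11,12,13,14,15): 0⊕0⊕0⊕1⊕1⊕0⊕1⊕1 = 0
Syndrome s8…s1 = 0101 → error at position 5.
Flip position 5: 101001100011011 → 101011100011011
Read data bits from positions 3,5,6,7,9,10,11,12,13,14,15: 11110011011

11110011011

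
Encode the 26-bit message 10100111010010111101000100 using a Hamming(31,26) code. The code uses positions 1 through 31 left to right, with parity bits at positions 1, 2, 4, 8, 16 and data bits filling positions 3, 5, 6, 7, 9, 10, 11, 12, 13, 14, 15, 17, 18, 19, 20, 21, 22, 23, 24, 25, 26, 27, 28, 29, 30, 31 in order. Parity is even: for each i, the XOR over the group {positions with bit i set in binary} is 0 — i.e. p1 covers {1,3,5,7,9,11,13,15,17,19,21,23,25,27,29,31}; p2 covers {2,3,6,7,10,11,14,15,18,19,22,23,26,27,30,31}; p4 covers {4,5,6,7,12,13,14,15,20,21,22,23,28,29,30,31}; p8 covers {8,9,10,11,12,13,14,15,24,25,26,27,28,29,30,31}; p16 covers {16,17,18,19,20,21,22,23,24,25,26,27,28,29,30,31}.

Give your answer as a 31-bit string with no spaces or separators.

Place data at non-parity positions: p1 p2 1 p4 0 1 0 p8 0 1 1 1 0 1 0 p16 0 1 0 1 1 1 1 0 1 0 0 0 1 0 0
p1 (pos 1,3,5,7,9,11,13,15,17,19,21,23,25,27,29,31): XOR of data positions = 1⊕0⊕0⊕0⊕1⊕0⊕0⊕0⊕0⊕1⊕1⊕1⊕0⊕1⊕0 = 0
p2 (pos 2,3,6,7,10,11,14,15,18,19,22,23,26,27,30,31): XOR of data positions = 1⊕1⊕0⊕1⊕1⊕1⊕0⊕1⊕0⊕1⊕1⊕0⊕0⊕0⊕0 = 0
p4 (pos 4,5,6,7,12,13,14,15,20,21,22,23,28,29,30,31): XOR of data positions = 0⊕1⊕0⊕1⊕0⊕1⊕0⊕1⊕1⊕1⊕1⊕0⊕1⊕0⊕0 = 0
p8 (pos 8,9,10,11,12,13,14,15,24,25,26,27,28,29,30,31): XOR of data positions = 0⊕1⊕1⊕1⊕0⊕1⊕0⊕0⊕1⊕0⊕0⊕0⊕1⊕0⊕0 = 0
p16 (pos 16,17,18,19,20,21,22,23,24,25,26,27,28,29,30,31): XOR of data positions = 0⊕1⊕0⊕1⊕1⊕1⊕1⊕0⊕1⊕0⊕0⊕0⊕1⊕0⊕0 = 1
Codeword: 0010010001110101010111101000100

0010010001110101010111101000100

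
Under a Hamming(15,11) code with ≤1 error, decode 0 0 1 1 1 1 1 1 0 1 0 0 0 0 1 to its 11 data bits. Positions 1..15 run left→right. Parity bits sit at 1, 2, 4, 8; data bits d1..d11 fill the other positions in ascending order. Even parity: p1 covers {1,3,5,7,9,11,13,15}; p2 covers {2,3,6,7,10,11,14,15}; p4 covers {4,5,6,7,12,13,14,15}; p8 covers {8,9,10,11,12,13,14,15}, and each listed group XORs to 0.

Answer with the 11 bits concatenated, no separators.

11110100011

s1 (pos 1,3,5,7,9,11,13,15): 0⊕1⊕1⊕1⊕0⊕0⊕0⊕1 = 0
s2 (pos 2,3,6,7,10,11,14,15): 0⊕1⊕1⊕1⊕1⊕0⊕0⊕1 = 1
s4 (pos 4,5,6,7,12,13,14,15): 1⊕1⊕1⊕1⊕0⊕0⊕0⊕1 = 1
s8 (pos 8,9,10,11,12,13,14,15): 1⊕0⊕1⊕0⊕0⊕0⊕0⊕1 = 1
Syndrome s8…s1 = 1110 → error at position 14.
Flip position 14: 001111110100001 → 001111110100011
Read data bits from positions 3,5,6,7,9,10,11,12,13,14,15: 11110100011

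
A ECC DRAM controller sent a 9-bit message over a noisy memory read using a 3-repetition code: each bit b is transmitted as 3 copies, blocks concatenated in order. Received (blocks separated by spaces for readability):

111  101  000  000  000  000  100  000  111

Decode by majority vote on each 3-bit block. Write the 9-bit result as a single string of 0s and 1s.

110000001

Block 1 (111): 3 ones → 1
Block 2 (101): 2 ones → 1
Block 3 (000): 0 ones → 0
Block 4 (000): 0 ones → 0
Block 5 (000): 0 ones → 0
Block 6 (000): 0 ones → 0
Block 7 (100): 1 one → 0
Block 8 (000): 0 ones → 0
Block 9 (111): 3 ones → 1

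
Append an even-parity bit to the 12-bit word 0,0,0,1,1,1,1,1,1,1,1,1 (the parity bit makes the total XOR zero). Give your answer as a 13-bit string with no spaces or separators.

0001111111111

XOR of the 12 data bits: 0⊕0⊕0⊕1⊕1⊕1⊕1⊕1⊕1⊕1⊕1⊕1 = 1
Parity bit = 1 (so all 13 bits XOR to 0).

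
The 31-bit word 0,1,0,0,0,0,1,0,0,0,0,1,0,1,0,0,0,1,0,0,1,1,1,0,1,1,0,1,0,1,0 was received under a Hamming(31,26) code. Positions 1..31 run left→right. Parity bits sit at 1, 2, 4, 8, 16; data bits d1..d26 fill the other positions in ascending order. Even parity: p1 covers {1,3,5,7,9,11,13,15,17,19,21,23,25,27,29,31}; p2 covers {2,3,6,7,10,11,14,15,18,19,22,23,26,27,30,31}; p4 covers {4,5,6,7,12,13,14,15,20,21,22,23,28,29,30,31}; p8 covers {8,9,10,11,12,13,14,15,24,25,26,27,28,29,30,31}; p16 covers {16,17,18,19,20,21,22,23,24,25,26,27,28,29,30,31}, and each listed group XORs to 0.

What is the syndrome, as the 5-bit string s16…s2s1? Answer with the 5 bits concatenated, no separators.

s1 (pos 1,3,5,7,9,11,13,15,17,19,21,23,25,27,29,31): 0⊕0⊕0⊕1⊕0⊕0⊕0⊕0⊕0⊕0⊕1⊕1⊕1⊕0⊕0⊕0 = 0
s2 (pos 2,3,6,7,10,11,14,15,18,19,22,23,26,27,30,31): 1⊕0⊕0⊕1⊕0⊕0⊕1⊕0⊕1⊕0⊕1⊕1⊕1⊕0⊕1⊕0 = 0
s4 (pos 4,5,6,7,12,13,14,15,20,21,22,23,28,29,30,31): 0⊕0⊕0⊕1⊕1⊕0⊕1⊕0⊕0⊕1⊕1⊕1⊕1⊕0⊕1⊕0 = 0
s8 (pos 8,9,10,11,12,13,14,15,24,25,26,27,28,29,30,31): 0⊕0⊕0⊕0⊕1⊕0⊕1⊕0⊕0⊕1⊕1⊕0⊕1⊕0⊕1⊕0 = 0
s16 (pos 16,17,18,19,20,21,22,23,24,25,26,27,28,29,30,31): 0⊕0⊕1⊕0⊕0⊕1⊕1⊕1⊕0⊕1⊕1⊕0⊕1⊕0⊕1⊕0 = 0
Syndrome s16…s1 = 00000 → no error.

00000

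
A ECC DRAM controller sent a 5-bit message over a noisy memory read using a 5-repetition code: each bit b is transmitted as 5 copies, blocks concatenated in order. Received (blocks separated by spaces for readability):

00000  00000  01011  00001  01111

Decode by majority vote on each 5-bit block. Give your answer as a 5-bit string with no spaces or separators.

Block 1 (00000): 0 ones → 0
Block 2 (00000): 0 ones → 0
Block 3 (01011): 3 ones → 1
Block 4 (00001): 1 one → 0
Block 5 (01111): 4 ones → 1

00101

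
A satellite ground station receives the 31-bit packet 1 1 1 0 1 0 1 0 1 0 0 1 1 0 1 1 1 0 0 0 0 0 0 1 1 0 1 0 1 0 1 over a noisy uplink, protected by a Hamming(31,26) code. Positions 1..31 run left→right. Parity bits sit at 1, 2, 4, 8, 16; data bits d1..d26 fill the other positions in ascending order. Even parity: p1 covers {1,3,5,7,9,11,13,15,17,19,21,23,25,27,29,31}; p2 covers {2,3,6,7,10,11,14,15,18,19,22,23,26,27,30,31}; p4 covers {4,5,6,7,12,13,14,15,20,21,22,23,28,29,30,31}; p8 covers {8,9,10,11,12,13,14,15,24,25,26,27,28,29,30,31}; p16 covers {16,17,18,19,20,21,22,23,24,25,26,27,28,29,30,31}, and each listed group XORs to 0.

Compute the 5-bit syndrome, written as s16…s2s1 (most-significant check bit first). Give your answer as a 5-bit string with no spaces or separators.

s1 (pos 1,3,5,7,9,11,13,15,17,19,21,23,25,27,29,31): 1⊕1⊕1⊕1⊕1⊕0⊕1⊕1⊕1⊕0⊕0⊕0⊕1⊕1⊕1⊕1 = 0
s2 (pos 2,3,6,7,10,11,14,15,18,19,22,23,26,27,30,31): 1⊕1⊕0⊕1⊕0⊕0⊕0⊕1⊕0⊕0⊕0⊕0⊕0⊕1⊕0⊕1 = 0
s4 (pos 4,5,6,7,12,13,14,15,20,21,22,23,28,29,30,31): 0⊕1⊕0⊕1⊕1⊕1⊕0⊕1⊕0⊕0⊕0⊕0⊕0⊕1⊕0⊕1 = 1
s8 (pos 8,9,10,11,12,13,14,15,24,25,26,27,28,29,30,31): 0⊕1⊕0⊕0⊕1⊕1⊕0⊕1⊕1⊕1⊕0⊕1⊕0⊕1⊕0⊕1 = 1
s16 (pos 16,17,18,19,20,21,22,23,24,25,26,27,28,29,30,31): 1⊕1⊕0⊕0⊕0⊕0⊕0⊕0⊕1⊕1⊕0⊕1⊕0⊕1⊕0⊕1 = 1
Syndrome s16…s1 = 11100 → error at position 28.

11100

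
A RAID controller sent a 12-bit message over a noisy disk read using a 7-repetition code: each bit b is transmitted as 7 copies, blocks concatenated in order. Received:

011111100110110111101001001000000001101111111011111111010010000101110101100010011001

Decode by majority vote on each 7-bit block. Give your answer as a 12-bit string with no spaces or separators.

Block 1 (0111111): 6 ones → 1
Block 2 (0011011): 4 ones → 1
Block 3 (0111101): 5 ones → 1
Block 4 (0010010): 2 ones → 0
Block 5 (0000000): 0 ones → 0
Block 6 (1101111): 6 ones → 1
Block 7 (1110111): 6 ones → 1
Block 8 (1111101): 6 ones → 1
Block 9 (0010000): 1 one → 0
Block 10 (1011101): 5 ones → 1
Block 11 (0110001): 3 ones → 0
Block 12 (0011001): 3 ones → 0

111001110100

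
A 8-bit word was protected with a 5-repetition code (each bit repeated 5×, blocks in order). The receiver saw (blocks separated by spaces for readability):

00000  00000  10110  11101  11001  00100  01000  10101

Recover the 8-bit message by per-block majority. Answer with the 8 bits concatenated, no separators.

Block 1 (00000): 0 ones → 0
Block 2 (00000): 0 ones → 0
Block 3 (10110): 3 ones → 1
Block 4 (11101): 4 ones → 1
Block 5 (11001): 3 ones → 1
Block 6 (00100): 1 one → 0
Block 7 (01000): 1 one → 0
Block 8 (10101): 3 ones → 1

00111001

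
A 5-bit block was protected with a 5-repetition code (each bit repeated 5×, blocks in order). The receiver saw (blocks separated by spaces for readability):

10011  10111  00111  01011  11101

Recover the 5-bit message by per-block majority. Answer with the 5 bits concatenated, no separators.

11111

Block 1 (10011): 3 ones → 1
Block 2 (10111): 4 ones → 1
Block 3 (00111): 3 ones → 1
Block 4 (01011): 3 ones → 1
Block 5 (11101): 4 ones → 1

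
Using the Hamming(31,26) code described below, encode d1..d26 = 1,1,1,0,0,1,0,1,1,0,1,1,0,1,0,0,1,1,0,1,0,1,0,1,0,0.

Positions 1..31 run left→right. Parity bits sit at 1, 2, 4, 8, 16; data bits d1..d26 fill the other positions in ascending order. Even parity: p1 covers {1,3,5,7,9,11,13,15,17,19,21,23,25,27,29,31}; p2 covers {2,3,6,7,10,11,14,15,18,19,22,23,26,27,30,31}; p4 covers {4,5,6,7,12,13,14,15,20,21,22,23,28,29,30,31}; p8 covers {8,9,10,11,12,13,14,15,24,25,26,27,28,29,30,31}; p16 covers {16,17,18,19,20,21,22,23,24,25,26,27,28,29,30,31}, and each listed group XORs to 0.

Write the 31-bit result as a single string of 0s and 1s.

0010110101011011101001101010100

Place data at non-parity positions: p1 p2 1 p4 1 1 0 p8 0 1 0 1 1 0 1 p16 1 0 1 0 0 1 1 0 1 0 1 0 1 0 0
p1 (pos 1,3,5,7,9,11,13,15,17,19,21,23,25,27,29,31): XOR of data positions = 1⊕1⊕0⊕0⊕0⊕1⊕1⊕1⊕1⊕0⊕1⊕1⊕1⊕1⊕0 = 0
p2 (pos 2,3,6,7,10,11,14,15,18,19,22,23,26,27,30,31): XOR of data positions = 1⊕1⊕0⊕1⊕0⊕0⊕1⊕0⊕1⊕1⊕1⊕0⊕1⊕0⊕0 = 0
p4 (pos 4,5,6,7,12,13,14,15,20,21,22,23,28,29,30,31): XOR of data positions = 1⊕1⊕0⊕1⊕1⊕0⊕1⊕0⊕0⊕1⊕1⊕0⊕1⊕0⊕0 = 0
p8 (pos 8,9,10,11,12,13,14,15,24,25,26,27,28,29,30,31): XOR of data positions = 0⊕1⊕0⊕1⊕1⊕0⊕1⊕0⊕1⊕0⊕1⊕0⊕1⊕0⊕0 = 1
p16 (pos 16,17,18,19,20,21,22,23,24,25,26,27,28,29,30,31): XOR of data positions = 1⊕0⊕1⊕0⊕0⊕1⊕1⊕0⊕1⊕0⊕1⊕0⊕1⊕0⊕0 = 1
Codeword: 0010110101011011101001101010100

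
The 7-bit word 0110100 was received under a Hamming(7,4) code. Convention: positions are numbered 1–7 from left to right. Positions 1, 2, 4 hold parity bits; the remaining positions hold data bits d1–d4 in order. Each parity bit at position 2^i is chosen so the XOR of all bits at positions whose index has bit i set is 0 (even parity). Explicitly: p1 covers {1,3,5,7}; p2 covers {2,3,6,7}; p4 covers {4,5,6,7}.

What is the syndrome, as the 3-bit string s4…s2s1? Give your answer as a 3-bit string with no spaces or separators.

s1 (pos 1,3,5,7): 0⊕1⊕1⊕0 = 0
s2 (pos 2,3,6,7): 1⊕1⊕0⊕0 = 0
s4 (pos 4,5,6,7): 0⊕1⊕0⊕0 = 1
Syndrome s4…s1 = 100 → error at position 4.

100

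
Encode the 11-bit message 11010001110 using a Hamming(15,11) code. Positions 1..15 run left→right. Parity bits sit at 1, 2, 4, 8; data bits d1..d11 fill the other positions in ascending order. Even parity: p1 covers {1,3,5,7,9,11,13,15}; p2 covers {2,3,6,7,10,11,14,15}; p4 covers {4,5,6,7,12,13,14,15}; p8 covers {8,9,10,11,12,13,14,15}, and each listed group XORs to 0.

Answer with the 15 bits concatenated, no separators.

011110110001110

Place data at non-parity positions: p1 p2 1 p4 1 0 1 p8 0 0 0 1 1 1 0
p1 (pos 1,3,5,7,9,11,13,15): XOR of data positions = 1⊕1⊕1⊕0⊕0⊕1⊕0 = 0
p2 (pos 2,3,6,7,10,11,14,15): XOR of data positions = 1⊕0⊕1⊕0⊕0⊕1⊕0 = 1
p4 (pos 4,5,6,7,12,13,14,15): XOR of data positions = 1⊕0⊕1⊕1⊕1⊕1⊕0 = 1
p8 (pos 8,9,10,11,12,13,14,15): XOR of data positions = 0⊕0⊕0⊕1⊕1⊕1⊕0 = 1
Codeword: 011110110001110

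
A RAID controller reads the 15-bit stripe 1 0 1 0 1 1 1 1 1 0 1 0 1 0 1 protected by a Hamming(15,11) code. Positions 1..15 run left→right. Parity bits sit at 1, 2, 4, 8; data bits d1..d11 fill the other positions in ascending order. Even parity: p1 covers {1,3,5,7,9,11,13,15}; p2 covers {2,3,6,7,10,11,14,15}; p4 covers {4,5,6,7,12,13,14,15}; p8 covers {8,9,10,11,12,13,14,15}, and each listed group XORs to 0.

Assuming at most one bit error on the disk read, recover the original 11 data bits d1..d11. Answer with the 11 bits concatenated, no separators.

s1 (pos 1,3,5,7,9,11,13,15): 1⊕1⊕1⊕1⊕1⊕1⊕1⊕1 = 0
s2 (pos 2,3,6,7,10,11,14,15): 0⊕1⊕1⊕1⊕0⊕1⊕0⊕1 = 1
s4 (pos 4,5,6,7,12,13,14,15): 0⊕1⊕1⊕1⊕0⊕1⊕0⊕1 = 1
s8 (pos 8,9,10,11,12,13,14,15): 1⊕1⊕0⊕1⊕0⊕1⊕0⊕1 = 1
Syndrome s8…s1 = 1110 → error at position 14.
Flip position 14: 101011111010101 → 101011111010111
Read data bits from positions 3,5,6,7,9,10,11,12,13,14,15: 11111010111

11111010111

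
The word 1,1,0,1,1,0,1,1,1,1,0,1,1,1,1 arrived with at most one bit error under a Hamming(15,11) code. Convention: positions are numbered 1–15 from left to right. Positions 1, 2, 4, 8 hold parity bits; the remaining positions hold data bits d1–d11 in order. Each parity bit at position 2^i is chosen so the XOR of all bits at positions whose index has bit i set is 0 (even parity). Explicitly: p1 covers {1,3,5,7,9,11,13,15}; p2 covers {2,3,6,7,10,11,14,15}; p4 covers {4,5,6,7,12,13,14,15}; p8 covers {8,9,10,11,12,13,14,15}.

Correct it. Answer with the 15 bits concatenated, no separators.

110110111101101

s1 (pos 1,3,5,7,9,11,13,15): 1⊕0⊕1⊕1⊕1⊕0⊕1⊕1 = 0
s2 (pos 2,3,6,7,10,11,14,15): 1⊕0⊕0⊕1⊕1⊕0⊕1⊕1 = 1
s4 (pos 4,5,6,7,12,13,14,15): 1⊕1⊕0⊕1⊕1⊕1⊕1⊕1 = 1
s8 (pos 8,9,10,11,12,13,14,15): 1⊕1⊕1⊕0⊕1⊕1⊕1⊕1 = 1
Syndrome s8…s1 = 1110 → error at position 14.
Flip position 14: 110110111101111 → 110110111101101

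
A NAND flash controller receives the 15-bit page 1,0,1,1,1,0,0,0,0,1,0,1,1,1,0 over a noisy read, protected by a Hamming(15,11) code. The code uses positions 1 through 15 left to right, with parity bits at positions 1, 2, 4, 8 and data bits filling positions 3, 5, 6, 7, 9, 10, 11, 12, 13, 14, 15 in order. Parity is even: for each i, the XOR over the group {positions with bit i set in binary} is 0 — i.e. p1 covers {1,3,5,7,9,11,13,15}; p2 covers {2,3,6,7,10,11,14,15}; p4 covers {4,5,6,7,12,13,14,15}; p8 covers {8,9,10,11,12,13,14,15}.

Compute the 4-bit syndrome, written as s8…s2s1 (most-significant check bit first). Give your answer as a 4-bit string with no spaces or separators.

0110

s1 (pos 1,3,5,7,9,11,13,15): 1⊕1⊕1⊕0⊕0⊕0⊕1⊕0 = 0
s2 (pos 2,3,6,7,10,11,14,15): 0⊕1⊕0⊕0⊕1⊕0⊕1⊕0 = 1
s4 (pos 4,5,6,7,12,13,14,15): 1⊕1⊕0⊕0⊕1⊕1⊕1⊕0 = 1
s8 (pos 8,9,10,11,12,13,14,15): 0⊕0⊕1⊕0⊕1⊕1⊕1⊕0 = 0
Syndrome s8…s1 = 0110 → error at position 6.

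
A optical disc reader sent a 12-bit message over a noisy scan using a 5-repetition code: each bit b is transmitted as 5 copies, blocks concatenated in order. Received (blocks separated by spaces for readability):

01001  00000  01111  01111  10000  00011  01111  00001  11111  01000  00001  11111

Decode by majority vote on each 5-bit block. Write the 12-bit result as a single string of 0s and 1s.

001100101001

Block 1 (01001): 2 ones → 0
Block 2 (00000): 0 ones → 0
Block 3 (01111): 4 ones → 1
Block 4 (01111): 4 ones → 1
Block 5 (10000): 1 one → 0
Block 6 (00011): 2 ones → 0
Block 7 (01111): 4 ones → 1
Block 8 (00001): 1 one → 0
Block 9 (11111): 5 ones → 1
Block 10 (01000): 1 one → 0
Block 11 (00001): 1 one → 0
Block 12 (11111): 5 ones → 1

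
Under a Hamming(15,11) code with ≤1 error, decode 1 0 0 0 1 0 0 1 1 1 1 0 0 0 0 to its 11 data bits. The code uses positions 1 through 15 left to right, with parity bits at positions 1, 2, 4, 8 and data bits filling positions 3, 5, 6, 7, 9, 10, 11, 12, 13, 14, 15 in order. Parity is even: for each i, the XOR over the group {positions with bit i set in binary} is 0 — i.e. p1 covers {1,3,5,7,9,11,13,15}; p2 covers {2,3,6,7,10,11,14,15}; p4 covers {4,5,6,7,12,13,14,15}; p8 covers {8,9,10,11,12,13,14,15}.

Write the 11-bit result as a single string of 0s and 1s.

01001110000

s1 (pos 1,3,5,7,9,11,13,15): 1⊕0⊕1⊕0⊕1⊕1⊕0⊕0 = 0
s2 (pos 2,3,6,7,10,11,14,15): 0⊕0⊕0⊕0⊕1⊕1⊕0⊕0 = 0
s4 (pos 4,5,6,7,12,13,14,15): 0⊕1⊕0⊕0⊕0⊕0⊕0⊕0 = 1
s8 (pos 8,9,10,11,12,13,14,15): 1⊕1⊕1⊕1⊕0⊕0⊕0⊕0 = 0
Syndrome s8…s1 = 0100 → error at position 4.
Flip position 4: 100010011110000 → 100110011110000
Read data bits from positions 3,5,6,7,9,10,11,12,13,14,15: 01001110000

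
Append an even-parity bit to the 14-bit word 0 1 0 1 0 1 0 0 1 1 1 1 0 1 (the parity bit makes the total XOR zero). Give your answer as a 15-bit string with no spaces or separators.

010101001111010

XOR of the 14 data bits: 0⊕1⊕0⊕1⊕0⊕1⊕0⊕0⊕1⊕1⊕1⊕1⊕0⊕1 = 0
Parity bit = 0 (so all 15 bits XOR to 0).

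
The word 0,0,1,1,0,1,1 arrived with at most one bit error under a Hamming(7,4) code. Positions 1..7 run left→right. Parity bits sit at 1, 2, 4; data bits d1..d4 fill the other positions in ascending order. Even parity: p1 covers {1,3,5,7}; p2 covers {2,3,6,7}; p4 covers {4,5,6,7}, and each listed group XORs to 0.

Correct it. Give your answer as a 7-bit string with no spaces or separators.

0011001

s1 (pos 1,3,5,7): 0⊕1⊕0⊕1 = 0
s2 (pos 2,3,6,7): 0⊕1⊕1⊕1 = 1
s4 (pos 4,5,6,7): 1⊕0⊕1⊕1 = 1
Syndrome s4…s1 = 110 → error at position 6.
Flip position 6: 0011011 → 0011001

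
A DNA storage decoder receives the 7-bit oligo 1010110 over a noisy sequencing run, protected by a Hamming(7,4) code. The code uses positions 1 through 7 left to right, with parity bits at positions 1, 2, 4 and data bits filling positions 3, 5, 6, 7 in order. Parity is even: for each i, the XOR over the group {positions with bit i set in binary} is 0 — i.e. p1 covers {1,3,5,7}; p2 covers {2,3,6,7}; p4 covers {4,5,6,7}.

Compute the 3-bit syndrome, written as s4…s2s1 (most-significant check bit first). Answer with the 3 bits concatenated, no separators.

001

s1 (pos 1,3,5,7): 1⊕1⊕1⊕0 = 1
s2 (pos 2,3,6,7): 0⊕1⊕1⊕0 = 0
s4 (pos 4,5,6,7): 0⊕1⊕1⊕0 = 0
Syndrome s4…s1 = 001 → error at position 1.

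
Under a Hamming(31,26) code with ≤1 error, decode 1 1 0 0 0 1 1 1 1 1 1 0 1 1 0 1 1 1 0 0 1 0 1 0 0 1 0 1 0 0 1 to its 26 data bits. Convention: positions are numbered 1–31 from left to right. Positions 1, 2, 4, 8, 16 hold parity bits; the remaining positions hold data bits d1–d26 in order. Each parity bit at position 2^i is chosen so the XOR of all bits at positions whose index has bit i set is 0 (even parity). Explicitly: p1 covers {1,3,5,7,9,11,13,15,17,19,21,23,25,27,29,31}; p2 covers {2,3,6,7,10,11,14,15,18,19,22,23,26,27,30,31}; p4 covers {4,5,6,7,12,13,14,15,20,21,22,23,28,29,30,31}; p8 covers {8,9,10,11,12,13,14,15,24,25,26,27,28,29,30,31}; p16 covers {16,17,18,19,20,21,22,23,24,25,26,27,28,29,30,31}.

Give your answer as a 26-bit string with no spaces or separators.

00110110110110010100101001

s1 (pos 1,3,5,7,9,11,13,15,17,19,21,23,25,27,29,31): 1⊕0⊕0⊕1⊕1⊕1⊕1⊕0⊕1⊕0⊕1⊕1⊕0⊕0⊕0⊕1 = 1
s2 (pos 2,3,6,7,10,11,14,15,18,19,22,23,26,27,30,31): 1⊕0⊕1⊕1⊕1⊕1⊕1⊕0⊕1⊕0⊕0⊕1⊕1⊕0⊕0⊕1 = 0
s4 (pos 4,5,6,7,12,13,14,15,20,21,22,23,28,29,30,31): 0⊕0⊕1⊕1⊕0⊕1⊕1⊕0⊕0⊕1⊕0⊕1⊕1⊕0⊕0⊕1 = 0
s8 (pos 8,9,10,11,12,13,14,15,24,25,26,27,28,29,30,31): 1⊕1⊕1⊕1⊕0⊕1⊕1⊕0⊕0⊕0⊕1⊕0⊕1⊕0⊕0⊕1 = 1
s16 (pos 16,17,18,19,20,21,22,23,24,25,26,27,28,29,30,31): 1⊕1⊕1⊕0⊕0⊕1⊕0⊕1⊕0⊕0⊕1⊕0⊕1⊕0⊕0⊕1 = 0
Syndrome s16…s1 = 01001 → error at position 9.
Flip position 9: 1100011111101101110010100101001 → 1100011101101101110010100101001
Read data bits from positions 3,5,6,7,9,10,11,12,13,14,15,17,18,19,20,21,22,23,24,25,26,27,28,29,30,31: 00110110110110010100101001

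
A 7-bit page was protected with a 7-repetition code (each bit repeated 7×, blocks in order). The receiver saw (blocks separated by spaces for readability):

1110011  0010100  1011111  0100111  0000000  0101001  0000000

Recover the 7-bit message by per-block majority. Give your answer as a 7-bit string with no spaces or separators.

Block 1 (1110011): 5 ones → 1
Block 2 (0010100): 2 ones → 0
Block 3 (1011111): 6 ones → 1
Block 4 (0100111): 4 ones → 1
Block 5 (0000000): 0 ones → 0
Block 6 (0101001): 3 ones → 0
Block 7 (0000000): 0 ones → 0

1011000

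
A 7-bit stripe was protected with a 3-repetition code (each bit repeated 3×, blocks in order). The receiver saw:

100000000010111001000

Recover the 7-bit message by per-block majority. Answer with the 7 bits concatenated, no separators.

0000100

Block 1 (100): 1 one → 0
Block 2 (000): 0 ones → 0
Block 3 (000): 0 ones → 0
Block 4 (010): 1 one → 0
Block 5 (111): 3 ones → 1
Block 6 (001): 1 one → 0
Block 7 (000): 0 ones → 0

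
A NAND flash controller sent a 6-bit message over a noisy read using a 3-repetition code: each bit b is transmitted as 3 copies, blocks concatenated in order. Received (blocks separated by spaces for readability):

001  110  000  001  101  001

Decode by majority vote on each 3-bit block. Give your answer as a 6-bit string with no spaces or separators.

010010

Block 1 (001): 1 one → 0
Block 2 (110): 2 ones → 1
Block 3 (000): 0 ones → 0
Block 4 (001): 1 one → 0
Block 5 (101): 2 ones → 1
Block 6 (001): 1 one → 0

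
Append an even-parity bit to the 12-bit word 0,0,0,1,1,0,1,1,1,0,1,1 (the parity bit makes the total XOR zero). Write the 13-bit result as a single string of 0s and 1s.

XOR of the 12 data bits: 0⊕0⊕0⊕1⊕1⊕0⊕1⊕1⊕1⊕0⊕1⊕1 = 1
Parity bit = 1 (so all 13 bits XOR to 0).

0001101110111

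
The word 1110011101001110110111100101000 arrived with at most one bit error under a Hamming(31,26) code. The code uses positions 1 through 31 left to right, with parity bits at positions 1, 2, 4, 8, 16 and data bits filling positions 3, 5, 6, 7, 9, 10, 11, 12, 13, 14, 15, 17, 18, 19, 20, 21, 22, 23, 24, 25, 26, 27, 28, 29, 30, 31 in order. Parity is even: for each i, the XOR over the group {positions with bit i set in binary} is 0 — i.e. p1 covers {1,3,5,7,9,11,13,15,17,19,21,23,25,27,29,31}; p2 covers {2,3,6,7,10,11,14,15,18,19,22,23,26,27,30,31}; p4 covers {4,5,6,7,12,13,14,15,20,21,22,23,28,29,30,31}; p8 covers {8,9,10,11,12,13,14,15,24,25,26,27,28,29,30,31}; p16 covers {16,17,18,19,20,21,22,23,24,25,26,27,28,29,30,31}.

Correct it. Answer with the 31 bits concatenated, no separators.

s1 (pos 1,3,5,7,9,11,13,15,17,19,21,23,25,27,29,31): 1⊕1⊕0⊕1⊕0⊕0⊕1⊕1⊕1⊕0⊕1⊕1⊕0⊕0⊕0⊕0 = 0
s2 (pos 2,3,6,7,10,11,14,15,18,19,22,23,26,27,30,31): 1⊕1⊕1⊕1⊕1⊕0⊕1⊕1⊕1⊕0⊕1⊕1⊕1⊕0⊕0⊕0 = 1
s4 (pos 4,5,6,7,12,13,14,15,20,21,22,23,28,29,30,31): 0⊕0⊕1⊕1⊕0⊕1⊕1⊕1⊕1⊕1⊕1⊕1⊕1⊕0⊕0⊕0 = 0
s8 (pos 8,9,10,11,12,13,14,15,24,25,26,27,28,29,30,31): 1⊕0⊕1⊕0⊕0⊕1⊕1⊕1⊕0⊕0⊕1⊕0⊕1⊕0⊕0⊕0 = 1
s16 (pos 16,17,18,19,20,21,22,23,24,25,26,27,28,29,30,31): 0⊕1⊕1⊕0⊕1⊕1⊕1⊕1⊕0⊕0⊕1⊕0⊕1⊕0⊕0⊕0 = 0
Syndrome s16…s1 = 01010 → error at position 10.
Flip position 10: 1110011101001110110111100101000 → 1110011100001110110111100101000

1110011100001110110111100101000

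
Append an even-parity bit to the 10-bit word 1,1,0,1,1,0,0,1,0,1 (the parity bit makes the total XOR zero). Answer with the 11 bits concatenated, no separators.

XOR of the 10 data bits: 1⊕1⊕0⊕1⊕1⊕0⊕0⊕1⊕0⊕1 = 0
Parity bit = 0 (so all 11 bits XOR to 0).

11011001010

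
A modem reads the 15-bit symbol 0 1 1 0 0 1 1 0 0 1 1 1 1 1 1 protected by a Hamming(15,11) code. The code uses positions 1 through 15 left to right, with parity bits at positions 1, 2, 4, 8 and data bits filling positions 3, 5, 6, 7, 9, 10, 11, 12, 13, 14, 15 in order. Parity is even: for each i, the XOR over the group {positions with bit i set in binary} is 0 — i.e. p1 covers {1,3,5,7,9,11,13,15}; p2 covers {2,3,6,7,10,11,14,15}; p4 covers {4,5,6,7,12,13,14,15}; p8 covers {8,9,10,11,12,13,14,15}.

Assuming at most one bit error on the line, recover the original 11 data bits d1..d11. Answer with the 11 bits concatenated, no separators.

10110111111

s1 (pos 1,3,5,7,9,11,13,15): 0⊕1⊕0⊕1⊕0⊕1⊕1⊕1 = 1
s2 (pos 2,3,6,7,10,11,14,15): 1⊕1⊕1⊕1⊕1⊕1⊕1⊕1 = 0
s4 (pos 4,5,6,7,12,13,14,15): 0⊕0⊕1⊕1⊕1⊕1⊕1⊕1 = 0
s8 (pos 8,9,10,11,12,13,14,15): 0⊕0⊕1⊕1⊕1⊕1⊕1⊕1 = 0
Syndrome s8…s1 = 0001 → error at position 1.
Flip position 1: 011001100111111 → 111001100111111
Read data bits from positions 3,5,6,7,9,10,11,12,13,14,15: 10110111111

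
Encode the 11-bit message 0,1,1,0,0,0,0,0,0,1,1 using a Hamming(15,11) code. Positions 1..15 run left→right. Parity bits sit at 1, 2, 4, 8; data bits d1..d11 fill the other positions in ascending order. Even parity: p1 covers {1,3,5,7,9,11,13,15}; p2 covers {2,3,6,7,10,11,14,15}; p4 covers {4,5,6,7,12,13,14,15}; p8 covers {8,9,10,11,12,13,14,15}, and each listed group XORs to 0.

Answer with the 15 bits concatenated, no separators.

010011000000011

Place data at non-parity positions: p1 p2 0 p4 1 1 0 p8 0 0 0 0 0 1 1
p1 (pos 1,3,5,7,9,11,13,15): XOR of data positions = 0⊕1⊕0⊕0⊕0⊕0⊕1 = 0
p2 (pos 2,3,6,7,10,11,14,15): XOR of data positions = 0⊕1⊕0⊕0⊕0⊕1⊕1 = 1
p4 (pos 4,5,6,7,12,13,14,15): XOR of data positions = 1⊕1⊕0⊕0⊕0⊕1⊕1 = 0
p8 (pos 8,9,10,11,12,13,14,15): XOR of data positions = 0⊕0⊕0⊕0⊕0⊕1⊕1 = 0
Codeword: 010011000000011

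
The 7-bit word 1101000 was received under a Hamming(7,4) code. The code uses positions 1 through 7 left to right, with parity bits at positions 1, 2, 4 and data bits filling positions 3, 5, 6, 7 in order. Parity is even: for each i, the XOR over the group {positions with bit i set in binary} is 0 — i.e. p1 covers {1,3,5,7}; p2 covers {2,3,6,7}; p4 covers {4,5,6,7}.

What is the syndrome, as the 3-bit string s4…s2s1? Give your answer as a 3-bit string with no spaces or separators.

111

s1 (pos 1,3,5,7): 1⊕0⊕0⊕0 = 1
s2 (pos 2,3,6,7): 1⊕0⊕0⊕0 = 1
s4 (pos 4,5,6,7): 1⊕0⊕0⊕0 = 1
Syndrome s4…s1 = 111 → error at position 7.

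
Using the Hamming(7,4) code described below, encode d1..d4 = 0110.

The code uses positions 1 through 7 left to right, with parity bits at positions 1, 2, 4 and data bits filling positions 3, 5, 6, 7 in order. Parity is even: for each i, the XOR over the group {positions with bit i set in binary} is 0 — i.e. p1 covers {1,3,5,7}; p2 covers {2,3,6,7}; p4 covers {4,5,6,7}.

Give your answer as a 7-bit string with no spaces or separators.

1100110

Place data at non-parity positions: p1 p2 0 p4 1 1 0
p1 (pos 1,3,5,7): XOR of data positions = 0⊕1⊕0 = 1
p2 (pos 2,3,6,7): XOR of data positions = 0⊕1⊕0 = 1
p4 (pos 4,5,6,7): XOR of data positions = 1⊕1⊕0 = 0
Codeword: 1100110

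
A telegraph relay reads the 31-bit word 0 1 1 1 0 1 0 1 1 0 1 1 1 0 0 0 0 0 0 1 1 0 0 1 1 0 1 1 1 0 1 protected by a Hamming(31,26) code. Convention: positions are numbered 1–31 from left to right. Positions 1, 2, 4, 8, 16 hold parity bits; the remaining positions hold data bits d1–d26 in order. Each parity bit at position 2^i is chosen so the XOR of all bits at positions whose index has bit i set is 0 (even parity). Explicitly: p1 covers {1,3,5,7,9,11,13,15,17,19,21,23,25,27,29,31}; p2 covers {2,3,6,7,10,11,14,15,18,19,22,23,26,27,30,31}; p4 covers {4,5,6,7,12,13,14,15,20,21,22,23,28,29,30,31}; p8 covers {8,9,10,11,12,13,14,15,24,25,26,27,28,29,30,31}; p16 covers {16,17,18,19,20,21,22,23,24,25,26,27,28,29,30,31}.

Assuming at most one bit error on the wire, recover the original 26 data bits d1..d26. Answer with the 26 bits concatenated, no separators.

10101011000000110011011101

s1 (pos 1,3,5,7,9,11,13,15,17,19,21,23,25,27,29,31): 0⊕1⊕0⊕0⊕1⊕1⊕1⊕0⊕0⊕0⊕1⊕0⊕1⊕1⊕1⊕1 = 1
s2 (pos 2,3,6,7,10,11,14,15,18,19,22,23,26,27,30,31): 1⊕1⊕1⊕0⊕0⊕1⊕0⊕0⊕0⊕0⊕0⊕0⊕0⊕1⊕0⊕1 = 0
s4 (pos 4,5,6,7,12,13,14,15,20,21,22,23,28,29,30,31): 1⊕0⊕1⊕0⊕1⊕1⊕0⊕0⊕1⊕1⊕0⊕0⊕1⊕1⊕0⊕1 = 1
s8 (pos 8,9,10,11,12,13,14,15,24,25,26,27,28,29,30,31): 1⊕1⊕0⊕1⊕1⊕1⊕0⊕0⊕1⊕1⊕0⊕1⊕1⊕1⊕0⊕1 = 1
s16 (pos 16,17,18,19,20,21,22,23,24,25,26,27,28,29,30,31): 0⊕0⊕0⊕0⊕1⊕1⊕0⊕0⊕1⊕1⊕0⊕1⊕1⊕1⊕0⊕1 = 0
Syndrome s16…s1 = 01101 → error at position 13.
Flip position 13: 0111010110111000000110011011101 → 0111010110110000000110011011101
Read data bits from positions 3,5,6,7,9,10,11,12,13,14,15,17,18,19,20,21,22,23,24,25,26,27,28,29,30,31: 10101011000000110011011101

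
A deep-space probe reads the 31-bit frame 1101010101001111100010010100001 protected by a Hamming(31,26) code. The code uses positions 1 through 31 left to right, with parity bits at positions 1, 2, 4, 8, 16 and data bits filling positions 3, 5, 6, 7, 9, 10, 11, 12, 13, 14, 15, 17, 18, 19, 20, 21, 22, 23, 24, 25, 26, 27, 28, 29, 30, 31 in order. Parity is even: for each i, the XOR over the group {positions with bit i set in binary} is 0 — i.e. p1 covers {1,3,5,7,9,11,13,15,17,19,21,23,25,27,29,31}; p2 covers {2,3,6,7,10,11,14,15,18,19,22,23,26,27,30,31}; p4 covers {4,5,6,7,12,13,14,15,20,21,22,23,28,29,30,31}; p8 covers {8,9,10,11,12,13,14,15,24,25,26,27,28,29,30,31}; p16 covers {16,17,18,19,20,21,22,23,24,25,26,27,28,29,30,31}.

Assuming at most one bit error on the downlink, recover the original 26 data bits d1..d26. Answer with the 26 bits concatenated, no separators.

00000100111100010010100001

s1 (pos 1,3,5,7,9,11,13,15,17,19,21,23,25,27,29,31): 1⊕0⊕0⊕0⊕0⊕0⊕1⊕1⊕1⊕0⊕1⊕0⊕0⊕0⊕0⊕1 = 0
s2 (pos 2,3,6,7,10,11,14,15,18,19,22,23,26,27,30,31): 1⊕0⊕1⊕0⊕1⊕0⊕1⊕1⊕0⊕0⊕0⊕0⊕1⊕0⊕0⊕1 = 1
s4 (pos 4,5,6,7,12,13,14,15,20,21,22,23,28,29,30,31): 1⊕0⊕1⊕0⊕0⊕1⊕1⊕1⊕0⊕1⊕0⊕0⊕0⊕0⊕0⊕1 = 1
s8 (pos 8,9,10,11,12,13,14,15,24,25,26,27,28,29,30,31): 1⊕0⊕1⊕0⊕0⊕1⊕1⊕1⊕1⊕0⊕1⊕0⊕0⊕0⊕0⊕1 = 0
s16 (pos 16,17,18,19,20,21,22,23,24,25,26,27,28,29,30,31): 1⊕1⊕0⊕0⊕0⊕1⊕0⊕0⊕1⊕0⊕1⊕0⊕0⊕0⊕0⊕1 = 0
Syndrome s16…s1 = 00110 → error at position 6.
Flip position 6: 1101010101001111100010010100001 → 1101000101001111100010010100001
Read data bits from positions 3,5,6,7,9,10,11,12,13,14,15,17,18,19,20,21,22,23,24,25,26,27,28,29,30,31: 00000100111100010010100001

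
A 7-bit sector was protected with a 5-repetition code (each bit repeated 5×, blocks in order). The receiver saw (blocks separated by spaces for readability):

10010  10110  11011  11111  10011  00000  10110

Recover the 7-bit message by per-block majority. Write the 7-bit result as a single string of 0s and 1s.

0111101

Block 1 (10010): 2 ones → 0
Block 2 (10110): 3 ones → 1
Block 3 (11011): 4 ones → 1
Block 4 (11111): 5 ones → 1
Block 5 (10011): 3 ones → 1
Block 6 (00000): 0 ones → 0
Block 7 (10110): 3 ones → 1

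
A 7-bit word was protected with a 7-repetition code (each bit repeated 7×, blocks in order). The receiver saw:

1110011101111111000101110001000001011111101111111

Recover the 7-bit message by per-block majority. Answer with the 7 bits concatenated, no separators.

1101011

Block 1 (1110011): 5 ones → 1
Block 2 (1011111): 6 ones → 1
Block 3 (1100010): 3 ones → 0
Block 4 (1110001): 4 ones → 1
Block 5 (0000010): 1 one → 0
Block 6 (1111110): 6 ones → 1
Block 7 (1111111): 7 ones → 1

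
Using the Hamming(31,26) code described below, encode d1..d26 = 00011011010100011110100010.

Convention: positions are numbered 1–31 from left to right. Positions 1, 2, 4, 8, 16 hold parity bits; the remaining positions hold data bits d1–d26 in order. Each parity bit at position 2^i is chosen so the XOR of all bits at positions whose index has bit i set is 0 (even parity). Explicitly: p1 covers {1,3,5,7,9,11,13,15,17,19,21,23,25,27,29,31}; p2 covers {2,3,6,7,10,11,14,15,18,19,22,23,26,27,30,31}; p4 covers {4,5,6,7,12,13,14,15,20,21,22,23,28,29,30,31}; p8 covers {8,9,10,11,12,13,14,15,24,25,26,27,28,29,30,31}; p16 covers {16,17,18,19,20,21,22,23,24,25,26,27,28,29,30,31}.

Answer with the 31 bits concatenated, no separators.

0101001110110101100011110100010

Place data at non-parity positions: p1 p2 0 p4 0 0 1 p8 1 0 1 1 0 1 0 p16 1 0 0 0 1 1 1 1 0 1 0 0 0 1 0
p1 (pos 1,3,5,7,9,11,13,15,17,19,21,23,25,27,29,31): XOR of data positions = 0⊕0⊕1⊕1⊕1⊕0⊕0⊕1⊕0⊕1⊕1⊕0⊕0⊕0⊕0 = 0
p2 (pos 2,3,6,7,10,11,14,15,18,19,22,23,26,27,30,31): XOR of data positions = 0⊕0⊕1⊕0⊕1⊕1⊕0⊕0⊕0⊕1⊕1⊕1⊕0⊕1⊕0 = 1
p4 (pos 4,5,6,7,12,13,14,15,20,21,22,23,28,29,30,31): XOR of data positions = 0⊕0⊕1⊕1⊕0⊕1⊕0⊕0⊕1⊕1⊕1⊕0⊕0⊕1⊕0 = 1
p8 (pos 8,9,10,11,12,13,14,15,24,25,26,27,28,29,30,31): XOR of data positions = 1⊕0⊕1⊕1⊕0⊕1⊕0⊕1⊕0⊕1⊕0⊕0⊕0⊕1⊕0 = 1
p16 (pos 16,17,18,19,20,21,22,23,24,25,26,27,28,29,30,31): XOR of data positions = 1⊕0⊕0⊕0⊕1⊕1⊕1⊕1⊕0⊕1⊕0⊕0⊕0⊕1⊕0 = 1
Codeword: 0101001110110101100011110100010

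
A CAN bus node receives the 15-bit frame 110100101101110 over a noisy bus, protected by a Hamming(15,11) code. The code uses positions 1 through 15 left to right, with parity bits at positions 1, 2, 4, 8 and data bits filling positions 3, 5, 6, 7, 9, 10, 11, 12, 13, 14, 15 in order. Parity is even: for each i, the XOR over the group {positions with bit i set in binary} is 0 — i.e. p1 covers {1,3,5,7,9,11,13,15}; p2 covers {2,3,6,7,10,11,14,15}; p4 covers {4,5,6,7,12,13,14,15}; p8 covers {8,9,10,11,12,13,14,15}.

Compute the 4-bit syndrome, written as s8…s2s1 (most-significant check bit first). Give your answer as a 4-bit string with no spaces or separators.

1100

s1 (pos 1,3,5,7,9,11,13,15): 1⊕0⊕0⊕1⊕1⊕0⊕1⊕0 = 0
s2 (pos 2,3,6,7,10,11,14,15): 1⊕0⊕0⊕1⊕1⊕0⊕1⊕0 = 0
s4 (pos 4,5,6,7,12,13,14,15): 1⊕0⊕0⊕1⊕1⊕1⊕1⊕0 = 1
s8 (pos 8,9,10,11,12,13,14,15): 0⊕1⊕1⊕0⊕1⊕1⊕1⊕0 = 1
Syndrome s8…s1 = 1100 → error at position 12.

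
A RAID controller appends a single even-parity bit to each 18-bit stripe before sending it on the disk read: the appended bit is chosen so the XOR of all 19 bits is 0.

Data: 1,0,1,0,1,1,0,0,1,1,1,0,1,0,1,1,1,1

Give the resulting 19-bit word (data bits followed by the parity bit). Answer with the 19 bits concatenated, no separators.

1010110011101011110

XOR of the 18 data bits: 1⊕0⊕1⊕0⊕1⊕1⊕0⊕0⊕1⊕1⊕1⊕0⊕1⊕0⊕1⊕1⊕1⊕1 = 0
Parity bit = 0 (so all 19 bits XOR to 0).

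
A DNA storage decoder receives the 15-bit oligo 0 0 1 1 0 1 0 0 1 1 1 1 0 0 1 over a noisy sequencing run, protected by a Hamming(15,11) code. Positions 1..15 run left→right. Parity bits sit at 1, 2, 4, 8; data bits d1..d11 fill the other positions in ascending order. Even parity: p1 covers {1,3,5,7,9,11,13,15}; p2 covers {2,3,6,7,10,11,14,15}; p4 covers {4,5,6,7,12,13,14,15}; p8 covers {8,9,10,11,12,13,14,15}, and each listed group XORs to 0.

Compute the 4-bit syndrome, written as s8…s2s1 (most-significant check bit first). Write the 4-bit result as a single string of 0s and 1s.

s1 (pos 1,3,5,7,9,11,13,15): 0⊕1⊕0⊕0⊕1⊕1⊕0⊕1 = 0
s2 (pos 2,3,6,7,10,11,14,15): 0⊕1⊕1⊕0⊕1⊕1⊕0⊕1 = 1
s4 (pos 4,5,6,7,12,13,14,15): 1⊕0⊕1⊕0⊕1⊕0⊕0⊕1 = 0
s8 (pos 8,9,10,11,12,13,14,15): 0⊕1⊕1⊕1⊕1⊕0⊕0⊕1 = 1
Syndrome s8…s1 = 1010 → error at position 10.

1010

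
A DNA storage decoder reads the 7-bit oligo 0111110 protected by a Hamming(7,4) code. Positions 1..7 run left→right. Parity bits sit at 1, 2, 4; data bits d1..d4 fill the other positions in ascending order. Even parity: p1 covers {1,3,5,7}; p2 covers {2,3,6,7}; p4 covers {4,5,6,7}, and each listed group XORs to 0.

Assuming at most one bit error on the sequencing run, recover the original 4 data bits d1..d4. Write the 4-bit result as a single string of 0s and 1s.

1100

s1 (pos 1,3,5,7): 0⊕1⊕1⊕0 = 0
s2 (pos 2,3,6,7): 1⊕1⊕1⊕0 = 1
s4 (pos 4,5,6,7): 1⊕1⊕1⊕0 = 1
Syndrome s4…s1 = 110 → error at position 6.
Flip position 6: 0111110 → 0111100
Read data bits from positions 3,5,6,7: 1100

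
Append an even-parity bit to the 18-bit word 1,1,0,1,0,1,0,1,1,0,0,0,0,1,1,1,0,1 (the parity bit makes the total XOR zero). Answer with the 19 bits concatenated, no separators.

1101010110000111010

XOR of the 18 data bits: 1⊕1⊕0⊕1⊕0⊕1⊕0⊕1⊕1⊕0⊕0⊕0⊕0⊕1⊕1⊕1⊕0⊕1 = 0
Parity bit = 0 (so all 19 bits XOR to 0).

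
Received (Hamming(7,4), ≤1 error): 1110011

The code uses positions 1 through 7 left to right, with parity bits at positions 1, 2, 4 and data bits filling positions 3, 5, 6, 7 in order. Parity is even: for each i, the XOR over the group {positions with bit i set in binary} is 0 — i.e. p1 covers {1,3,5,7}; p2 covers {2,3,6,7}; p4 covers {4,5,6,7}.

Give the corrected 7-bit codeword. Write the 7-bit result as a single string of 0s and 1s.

s1 (pos 1,3,5,7): 1⊕1⊕0⊕1 = 1
s2 (pos 2,3,6,7): 1⊕1⊕1⊕1 = 0
s4 (pos 4,5,6,7): 0⊕0⊕1⊕1 = 0
Syndrome s4…s1 = 001 → error at position 1.
Flip position 1: 1110011 → 0110011

0110011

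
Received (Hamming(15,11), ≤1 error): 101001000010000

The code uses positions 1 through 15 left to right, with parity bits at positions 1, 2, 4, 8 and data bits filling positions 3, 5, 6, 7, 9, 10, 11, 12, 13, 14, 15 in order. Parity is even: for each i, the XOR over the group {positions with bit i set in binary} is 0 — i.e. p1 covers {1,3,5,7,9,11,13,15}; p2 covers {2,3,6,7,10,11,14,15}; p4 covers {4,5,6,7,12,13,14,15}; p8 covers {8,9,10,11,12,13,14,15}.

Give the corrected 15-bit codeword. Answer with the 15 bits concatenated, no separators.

101001000010001

s1 (pos 1,3,5,7,9,11,13,15): 1⊕1⊕0⊕0⊕0⊕1⊕0⊕0 = 1
s2 (pos 2,3,6,7,10,11,14,15): 0⊕1⊕1⊕0⊕0⊕1⊕0⊕0 = 1
s4 (pos 4,5,6,7,12,13,14,15): 0⊕0⊕1⊕0⊕0⊕0⊕0⊕0 = 1
s8 (pos 8,9,10,11,12,13,14,15): 0⊕0⊕0⊕1⊕0⊕0⊕0⊕0 = 1
Syndrome s8…s1 = 1111 → error at position 15.
Flip position 15: 101001000010000 → 101001000010001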